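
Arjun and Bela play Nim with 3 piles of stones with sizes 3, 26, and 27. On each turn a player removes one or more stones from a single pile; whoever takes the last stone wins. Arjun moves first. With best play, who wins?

Compute the nim-sum pairwise:
3 ⊕ 26 = 25
25 ⊕ 27 = 2
The nim-sum is 2 ≠ 0, so this is an N-position: the player to move can win; Arjun has a winning move.

Arjun wins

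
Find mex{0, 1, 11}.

2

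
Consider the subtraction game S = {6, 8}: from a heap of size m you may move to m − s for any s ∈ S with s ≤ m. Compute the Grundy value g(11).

Compute g(0), g(1), … for moves {6, 8}:
k:     0  1  2  3  4  5  6  7  8  9 10 11
g(k):  0  0  0  0  0  0  1  1  1  1  1  1
So g(11) = 1.

1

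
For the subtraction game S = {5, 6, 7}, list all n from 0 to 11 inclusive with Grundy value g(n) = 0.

0, 1, 2, 3, 4

Compute g(0), g(1), … for moves {5, 6, 7}:
g(0) = mex{} = 0
g(1) = mex{} = 0
g(2) = mex{} = 0
g(3) = mex{} = 0
g(4) = mex{} = 0
g(5) = mex{0} = 1
g(6) = mex{0} = 1
g(7) = mex{0} = 1
g(8) = mex{0} = 1
g(9) = mex{0} = 1
g(10) = mex{0,1} = 2
g(11) = mex{0,1} = 2
The P-positions (g = 0) in 0..11 are 0, 1, 2, 3, 4.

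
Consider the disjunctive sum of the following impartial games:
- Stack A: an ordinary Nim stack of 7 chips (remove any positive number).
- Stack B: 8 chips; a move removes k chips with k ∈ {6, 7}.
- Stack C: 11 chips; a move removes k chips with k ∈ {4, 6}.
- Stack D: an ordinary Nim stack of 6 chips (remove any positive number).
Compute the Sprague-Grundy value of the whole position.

0

Stack A is a plain Nim stack of size 7, so its Grundy value is 7.
Build the Grundy sequence for stack B with g(k) = mex{g(k−s) : s ∈ {6, 7}, s ≤ k}:
k:     0  1  2  3  4  5  6  7  8
g(k):  0  0  0  0  0  0  1  1  1
So g(8) = 1.
For stack C, compute g(0), g(1), … with moves {4, 6}:
k:     0  1  2  3  4  5  6  7  8  9 10 11
g(k):  0  0  0  0  1  1  1  1  2  2  0  0
So g(11) = 0.
Stack D is a plain Nim stack of size 6, so its Grundy value is 6.
The value of a disjunctive sum is the nim-sum of the parts.
Combined value = 7 ⊕ 1 ⊕ 0 ⊕ 6 = 0.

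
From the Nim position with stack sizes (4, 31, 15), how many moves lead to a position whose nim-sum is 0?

Write each in binary and XOR column by column:
  00100  (4)
  11111  (31)
  01111  (15)
  -----
  10100  (20)
The overall nim-sum is X = 20. A stack of size p has a winning move iff p XOR X < p (reduce it to p XOR X).
  4: 4 XOR 20 = 16 ≥ 4 — no move.
  31: 31 XOR 20 = 11 < 31 — winning move (to 11).
  15: 15 XOR 20 = 27 ≥ 15 — no move.
That gives 1 winning move.

1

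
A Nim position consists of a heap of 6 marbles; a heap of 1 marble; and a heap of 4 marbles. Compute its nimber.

3

Nim-sum: 6 XOR 1 XOR 4 = 3.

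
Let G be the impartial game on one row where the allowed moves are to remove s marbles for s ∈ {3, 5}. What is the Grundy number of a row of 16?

0

Compute g(0), g(1), … for moves {3, 5}:
k:     0  1  2  3  4  5  6  7  8  9 10 11 12 13 14 15 16
g(k):  0  0  0  1  1  1  2  2  0  0  0  1  1  1  2  2  0
So g(16) = 0.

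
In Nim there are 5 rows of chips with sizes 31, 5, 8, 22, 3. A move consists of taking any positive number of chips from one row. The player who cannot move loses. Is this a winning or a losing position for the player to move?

Compute the nim-sum pairwise:
31 ⊕ 5 = 26
26 ⊕ 8 = 18
18 ⊕ 22 = 4
4 ⊕ 3 = 7
The nim-sum is 7 ≠ 0, so this is an N-position: the player to move can win.

Winning position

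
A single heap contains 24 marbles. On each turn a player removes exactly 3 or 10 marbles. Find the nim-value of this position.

Compute g(0), g(1), … for moves {3, 10}:
k:     0  1  2  3  4  5  6  7  8  9 10 11 12 13 14 15 16 17 18 19 20 21 22 23 24
g(k):  0  0  0  1  1  1  0  0  0  1  1  1  2  0  0  0  1  1  1  0  0  0  1  1  1
So g(24) = 1.

1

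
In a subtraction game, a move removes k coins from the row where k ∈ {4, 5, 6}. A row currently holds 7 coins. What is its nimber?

Build the Grundy sequence with g(k) = mex{g(k−s) : s ∈ {4, 5, 6}, s ≤ k}:
g(0) = mex{} = 0
g(1) = mex{} = 0
g(2) = mex{} = 0
g(3) = mex{} = 0
g(4) = mex{0} = 1
g(5) = mex{0} = 1
g(6) = mex{0} = 1
g(7) = mex{0} = 1
So g(7) = 1.

1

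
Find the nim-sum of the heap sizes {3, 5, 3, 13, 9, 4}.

5

Nim-sum: 3 XOR 5 XOR 3 XOR 13 XOR 9 XOR 4 = 5.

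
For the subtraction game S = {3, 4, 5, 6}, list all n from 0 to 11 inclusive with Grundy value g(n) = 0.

0, 1, 2, 9, 10, 11

Build the Grundy sequence with g(k) = mex{g(k−s) : s ∈ {3, 4, 5, 6}, s ≤ k}:
k:     0  1  2  3  4  5  6  7  8  9 10 11
g(k):  0  0  0  1  1  1  2  2  2  0  0  0
The P-positions (g = 0) in 0..11 are 0, 1, 2, 9, 10, 11.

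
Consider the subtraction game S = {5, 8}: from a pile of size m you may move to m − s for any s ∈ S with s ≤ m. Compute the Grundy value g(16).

0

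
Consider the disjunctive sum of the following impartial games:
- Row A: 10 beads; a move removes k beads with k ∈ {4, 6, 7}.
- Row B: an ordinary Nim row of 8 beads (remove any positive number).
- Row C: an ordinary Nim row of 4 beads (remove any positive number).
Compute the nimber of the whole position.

14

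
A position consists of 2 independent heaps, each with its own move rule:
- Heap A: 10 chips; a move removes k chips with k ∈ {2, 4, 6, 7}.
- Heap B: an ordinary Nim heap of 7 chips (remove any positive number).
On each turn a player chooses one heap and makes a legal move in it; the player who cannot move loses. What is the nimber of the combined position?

Grundy values for heap A (subtraction set {2, 4, 6, 7}):
g(0) = mex{} = 0
g(1) = mex{} = 0
g(2) = mex{0} = 1
g(3) = mex{0} = 1
g(4) = mex{0,1} = 2
g(5) = mex{0,1} = 2
g(6) = mex{0,1,2} = 3
g(7) = mex{0,1,2} = 3
g(8) = mex{0,1,2,3} = 4
g(9) = mex{1,2,3} = 0
g(10) = mex{1,2,3,4} = 0
So g(10) = 0.
Heap B is a plain Nim heap of size 7, so its Grundy value is 7.
The value of a disjunctive sum is the nim-sum of the parts.
Combined value = 0 ⊕ 7 = 7.

7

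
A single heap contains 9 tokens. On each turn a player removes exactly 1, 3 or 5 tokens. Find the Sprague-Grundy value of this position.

Compute g(0), g(1), … for moves {1, 3, 5}:
k:     0  1  2  3  4  5  6  7  8  9
g(k):  0  1  0  1  0  1  0  1  0  1
So g(9) = 1.

1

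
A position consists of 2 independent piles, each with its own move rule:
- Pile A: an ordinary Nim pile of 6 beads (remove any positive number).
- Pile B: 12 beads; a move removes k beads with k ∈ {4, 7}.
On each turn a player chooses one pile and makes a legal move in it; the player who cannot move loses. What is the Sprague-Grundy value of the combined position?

6

Pile A is a plain Nim pile of size 6, so its Grundy value is 6.
Grundy values for pile B (subtraction set {4, 7}):
k:     0  1  2  3  4  5  6  7  8  9 10 11 12
g(k):  0  0  0  0  1  1  1  1  2  2  2  0  0
So g(12) = 0.
The value of a disjunctive sum is the nim-sum of the parts.
Combined value = 6 ⊕ 0 = 6.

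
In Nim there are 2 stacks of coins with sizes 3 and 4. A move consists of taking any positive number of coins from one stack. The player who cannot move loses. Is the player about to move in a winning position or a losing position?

Nim-sum: 3 XOR 4 = 7.
The nim-sum is 7 ≠ 0, so this is an N-position: the player to move can win.

Winning position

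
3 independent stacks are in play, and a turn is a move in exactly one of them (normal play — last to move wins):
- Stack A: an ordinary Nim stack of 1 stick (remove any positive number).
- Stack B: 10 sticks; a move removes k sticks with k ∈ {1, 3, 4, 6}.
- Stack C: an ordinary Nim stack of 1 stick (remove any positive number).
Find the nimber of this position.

1

Stack A is a plain Nim stack of size 1, so its Grundy value is 1.
Build the Grundy sequence for stack B with g(k) = mex{g(k−s) : s ∈ {1, 3, 4, 6}, s ≤ k}:
g(0) = mex{} = 0
g(1) = mex{0} = 1
g(2) = mex{1} = 0
g(3) = mex{0} = 1
g(4) = mex{0,1} = 2
g(5) = mex{0,1,2} = 3
g(6) = mex{0,1,3} = 2
g(7) = mex{1,2} = 0
g(8) = mex{0,2,3} = 1
g(9) = mex{1,2,3} = 0
g(10) = mex{0,2} = 1
So g(10) = 1.
Stack C is a plain Nim stack of size 1, so its Grundy value is 1.
The value of a disjunctive sum is the nim-sum of the parts.
Combined value = 1 XOR 1 XOR 1 = 1.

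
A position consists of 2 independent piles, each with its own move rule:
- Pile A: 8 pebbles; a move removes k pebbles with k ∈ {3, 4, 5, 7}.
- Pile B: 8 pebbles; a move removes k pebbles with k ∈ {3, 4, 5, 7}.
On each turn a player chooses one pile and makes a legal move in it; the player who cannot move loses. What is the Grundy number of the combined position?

0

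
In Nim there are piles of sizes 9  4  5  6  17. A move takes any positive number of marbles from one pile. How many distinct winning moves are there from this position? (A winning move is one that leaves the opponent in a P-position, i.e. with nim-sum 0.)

1

Nim-sum: 9 ⊕ 4 ⊕ 5 ⊕ 6 ⊕ 17 = 31.
The overall nim-sum is X = 31. A pile of size p has a winning move iff p XOR X < p (reduce it to p XOR X).
  9: 9 XOR 31 = 22 ≥ 9 — no move.
  4: 4 XOR 31 = 27 ≥ 4 — no move.
  5: 5 XOR 31 = 26 ≥ 5 — no move.
  6: 6 XOR 31 = 25 ≥ 6 — no move.
  17: 17 XOR 31 = 14 < 17 — winning move (to 14).
That gives 1 winning move.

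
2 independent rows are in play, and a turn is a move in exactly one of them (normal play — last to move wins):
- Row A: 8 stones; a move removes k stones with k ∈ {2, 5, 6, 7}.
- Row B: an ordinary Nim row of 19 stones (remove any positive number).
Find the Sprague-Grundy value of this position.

17

Grundy values for row A (subtraction set {2, 5, 6, 7}):
k:     0  1  2  3  4  5  6  7  8
g(k):  0  0  1  1  0  2  1  3  2
So g(8) = 2.
Row B is a plain Nim row of size 19, so its Grundy value is 19.
By the Sprague-Grundy theorem, the Grundy value of a sum of independent games is the XOR of the component values.
Combined value = 2 XOR 19 = 17.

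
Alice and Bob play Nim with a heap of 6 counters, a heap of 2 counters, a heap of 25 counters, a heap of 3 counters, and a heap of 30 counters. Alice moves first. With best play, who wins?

Bob wins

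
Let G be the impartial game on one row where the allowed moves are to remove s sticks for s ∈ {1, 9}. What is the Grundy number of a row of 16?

Compute g(0), g(1), … for moves {1, 9}:
k:     0  1  2  3  4  5  6  7  8  9 10 11 12 13 14 15 16
g(k):  0  1  0  1  0  1  0  1  0  1  0  1  0  1  0  1  0
So g(16) = 0.

0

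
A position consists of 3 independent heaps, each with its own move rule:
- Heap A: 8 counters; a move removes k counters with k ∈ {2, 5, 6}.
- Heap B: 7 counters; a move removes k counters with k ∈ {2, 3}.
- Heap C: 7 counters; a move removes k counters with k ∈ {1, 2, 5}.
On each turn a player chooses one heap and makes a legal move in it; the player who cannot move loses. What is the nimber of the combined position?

Grundy values for heap A (subtraction set {2, 5, 6}):
k:     0  1  2  3  4  5  6  7  8
g(k):  0  0  1  1  0  2  1  3  0
So g(8) = 0.
Grundy values for heap B (subtraction set {2, 3}):
g(0) = mex{} = 0
g(1) = mex{} = 0
g(2) = mex{0} = 1
g(3) = mex{0} = 1
g(4) = mex{0,1} = 2
g(5) = mex{1} = 0
g(6) = mex{1,2} = 0
g(7) = mex{0,2} = 1
So g(7) = 1.
Build the Grundy sequence for heap C with g(k) = mex{g(k−s) : s ∈ {1, 2, 5}, s ≤ k}:
g(0) = mex{} = 0
g(1) = mex{0} = 1
g(2) = mex{0,1} = 2
g(3) = mex{1,2} = 0
g(4) = mex{0,2} = 1
g(5) = mex{0,1} = 2
g(6) = mex{1,2} = 0
g(7) = mex{0,2} = 1
So g(7) = 1.
The value of a disjunctive sum is the nim-sum of the parts.
Combined value = 0 XOR 1 XOR 1 = 0.

0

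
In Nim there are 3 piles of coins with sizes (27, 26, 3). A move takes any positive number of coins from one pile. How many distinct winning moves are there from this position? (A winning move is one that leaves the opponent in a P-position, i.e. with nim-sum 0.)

Bitwise XOR of the heap sizes:
  11011  (27)
  11010  (26)
  00011  (3)
  -----
  00010  (2)
The overall nim-sum is X = 2. A pile of size p has a winning move iff p XOR X < p (reduce it to p XOR X).
  27: 27 XOR 2 = 25 < 27 — winning move (to 25).
  26: 26 XOR 2 = 24 < 26 — winning move (to 24).
  3: 3 XOR 2 = 1 < 3 — winning move (to 1).
That gives 3 winning moves.

3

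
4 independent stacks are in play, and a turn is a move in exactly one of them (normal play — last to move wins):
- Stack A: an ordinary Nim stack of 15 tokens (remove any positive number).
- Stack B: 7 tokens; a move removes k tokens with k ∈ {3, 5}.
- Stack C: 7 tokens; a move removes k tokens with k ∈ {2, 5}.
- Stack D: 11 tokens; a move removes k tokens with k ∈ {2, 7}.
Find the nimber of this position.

Stack A is a plain Nim stack of size 15, so its Grundy value is 15.
Grundy values for stack B (subtraction set {3, 5}):
k:     0  1  2  3  4  5  6  7
g(k):  0  0  0  1  1  1  2  2
So g(7) = 2.
Grundy values for stack C (subtraction set {2, 5}):
k:     0  1  2  3  4  5  6  7
g(k):  0  0  1  1  0  2  1  0
So g(7) = 0.
Grundy values for stack D (subtraction set {2, 7}):
k:     0  1  2  3  4  5  6  7  8  9 10 11
g(k):  0  0  1  1  0  0  1  1  2  0  0  1
So g(11) = 1.
The value of a disjunctive sum is the nim-sum of the parts.
Combined value = 15 XOR 2 XOR 0 XOR 1 = 12.

12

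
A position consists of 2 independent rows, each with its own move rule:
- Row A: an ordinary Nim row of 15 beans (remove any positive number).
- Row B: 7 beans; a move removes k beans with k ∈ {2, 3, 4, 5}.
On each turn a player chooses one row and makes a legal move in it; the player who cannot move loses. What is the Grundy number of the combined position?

15

Row A is a plain Nim row of size 15, so its Grundy value is 15.
Grundy values for row B (subtraction set {2, 3, 4, 5}):
k:     0  1  2  3  4  5  6  7
g(k):  0  0  1  1  2  2  3  0
So g(7) = 0.
By the Sprague-Grundy theorem, the Grundy value of a sum of independent games is the XOR of the component values.
Combined value = 15 ⊕ 0 = 15.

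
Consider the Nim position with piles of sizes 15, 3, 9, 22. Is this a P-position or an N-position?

N-position

Compute the nim-sum pairwise:
15 ⊕ 3 = 12
12 ⊕ 9 = 5
5 ⊕ 22 = 19
The nim-sum is 19 ≠ 0, so this is an N-position: the player to move can win.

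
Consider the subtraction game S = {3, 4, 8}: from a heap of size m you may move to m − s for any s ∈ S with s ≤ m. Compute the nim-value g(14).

0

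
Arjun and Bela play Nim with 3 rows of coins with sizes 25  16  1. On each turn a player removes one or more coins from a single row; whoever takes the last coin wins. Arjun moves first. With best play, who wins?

Arjun wins

Nim-sum: 25 ^ 16 ^ 1 = 8.
The nim-sum is 8 ≠ 0, so this is an N-position: the player to move can win; Arjun has a winning move.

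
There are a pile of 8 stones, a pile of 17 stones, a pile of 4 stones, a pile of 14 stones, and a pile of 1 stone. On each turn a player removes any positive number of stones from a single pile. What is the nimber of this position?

In binary:
  01000  (8)
  10001  (17)
  00100  (4)
  01110  (14)
  00001  (1)
  -----
  10010  (18)

18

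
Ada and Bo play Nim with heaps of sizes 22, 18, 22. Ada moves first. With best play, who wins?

Ada wins

In binary:
  10110  (22)
  10010  (18)
  10110  (22)
  -----
  10010  (18)
The nim-sum is 18 ≠ 0, so this is an N-position: the player to move can win; Ada has a winning move.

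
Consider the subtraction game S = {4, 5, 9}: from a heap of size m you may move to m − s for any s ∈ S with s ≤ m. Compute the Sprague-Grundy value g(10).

Build the Grundy sequence with g(k) = mex{g(k−s) : s ∈ {4, 5, 9}, s ≤ k}:
k:     0  1  2  3  4  5  6  7  8  9 10
g(k):  0  0  0  0  1  1  1  1  2  2  2
So g(10) = 2.

2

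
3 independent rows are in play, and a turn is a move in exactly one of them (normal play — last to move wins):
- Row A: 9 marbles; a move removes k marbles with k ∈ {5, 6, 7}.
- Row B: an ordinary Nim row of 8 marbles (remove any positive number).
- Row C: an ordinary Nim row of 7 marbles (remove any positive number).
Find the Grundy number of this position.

Grundy values for row A (subtraction set {5, 6, 7}):
k:     0  1  2  3  4  5  6  7  8  9
g(k):  0  0  0  0  0  1  1  1  1  1
So g(9) = 1.
Row B is a plain Nim row of size 8, so its Grundy value is 8.
Row C is a plain Nim row of size 7, so its Grundy value is 7.
The value of a disjunctive sum is the nim-sum of the parts.
Combined value = 1 XOR 8 XOR 7 = 14.

14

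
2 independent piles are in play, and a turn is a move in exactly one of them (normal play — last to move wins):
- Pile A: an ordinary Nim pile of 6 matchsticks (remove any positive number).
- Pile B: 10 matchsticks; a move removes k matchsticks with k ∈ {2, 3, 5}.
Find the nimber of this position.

7

Pile A is a plain Nim pile of size 6, so its Grundy value is 6.
Build the Grundy sequence for pile B with g(k) = mex{g(k−s) : s ∈ {2, 3, 5}, s ≤ k}:
g(0) = mex{} = 0
g(1) = mex{} = 0
g(2) = mex{0} = 1
g(3) = mex{0} = 1
g(4) = mex{0,1} = 2
g(5) = mex{0,1} = 2
g(6) = mex{0,1,2} = 3
g(7) = mex{1,2} = 0
g(8) = mex{1,2,3} = 0
g(9) = mex{0,2,3} = 1
g(10) = mex{0,2} = 1
So g(10) = 1.
The value of a disjunctive sum is the nim-sum of the parts.
Combined value = 6 ⊕ 1 = 7.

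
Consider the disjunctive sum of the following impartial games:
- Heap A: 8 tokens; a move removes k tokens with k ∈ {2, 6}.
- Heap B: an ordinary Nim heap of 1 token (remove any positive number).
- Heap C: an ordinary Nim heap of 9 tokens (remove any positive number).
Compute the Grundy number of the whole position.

Grundy values for heap A (subtraction set {2, 6}):
g(0) = mex{} = 0
g(1) = mex{} = 0
g(2) = mex{0} = 1
g(3) = mex{0} = 1
g(4) = mex{1} = 0
g(5) = mex{1} = 0
g(6) = mex{0} = 1
g(7) = mex{0} = 1
g(8) = mex{1} = 0
So g(8) = 0.
Heap B is a plain Nim heap of size 1, so its Grundy value is 1.
Heap C is a plain Nim heap of size 9, so its Grundy value is 9.
The value of a disjunctive sum is the nim-sum of the parts.
Combined value = 0 ⊕ 1 ⊕ 9 = 8.

8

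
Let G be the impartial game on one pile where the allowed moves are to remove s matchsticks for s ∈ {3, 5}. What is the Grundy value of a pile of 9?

Compute g(0), g(1), … for moves {3, 5}:
g(0) = mex{} = 0
g(1) = mex{} = 0
g(2) = mex{} = 0
g(3) = mex{0} = 1
g(4) = mex{0} = 1
g(5) = mex{0} = 1
g(6) = mex{0,1} = 2
g(7) = mex{0,1} = 2
g(8) = mex{1} = 0
g(9) = mex{1,2} = 0
So g(9) = 0.

0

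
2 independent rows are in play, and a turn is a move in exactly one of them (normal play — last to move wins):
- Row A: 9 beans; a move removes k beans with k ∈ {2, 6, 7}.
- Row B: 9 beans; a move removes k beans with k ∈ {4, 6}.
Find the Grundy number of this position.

2

For row A, compute g(0), g(1), … with moves {2, 6, 7}:
k:     0  1  2  3  4  5  6  7  8  9
g(k):  0  0  1  1  0  0  1  1  2  0
So g(9) = 0.
For row B, compute g(0), g(1), … with moves {4, 6}:
g(0) = mex{} = 0
g(1) = mex{} = 0
g(2) = mex{} = 0
g(3) = mex{} = 0
g(4) = mex{0} = 1
g(5) = mex{0} = 1
g(6) = mex{0} = 1
g(7) = mex{0} = 1
g(8) = mex{0,1} = 2
g(9) = mex{0,1} = 2
So g(9) = 2.
By the Sprague-Grundy theorem, the Grundy value of a sum of independent games is the XOR of the component values.
Combined value = 0 XOR 2 = 2.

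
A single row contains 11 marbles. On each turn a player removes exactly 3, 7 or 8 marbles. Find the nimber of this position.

0

Grundy values for subtraction set {3, 7, 8}:
g(0) = mex{} = 0
g(1) = mex{} = 0
g(2) = mex{} = 0
g(3) = mex{0} = 1
g(4) = mex{0} = 1
g(5) = mex{0} = 1
g(6) = mex{1} = 0
g(7) = mex{0,1} = 2
g(8) = mex{0,1} = 2
g(9) = mex{0} = 1
g(10) = mex{0,1,2} = 3
g(11) = mex{1,2} = 0
So g(11) = 0.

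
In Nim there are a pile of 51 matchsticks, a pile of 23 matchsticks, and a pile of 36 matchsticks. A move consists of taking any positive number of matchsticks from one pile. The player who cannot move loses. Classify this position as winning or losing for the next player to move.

Losing position

Write each in binary and XOR column by column:
  110011  (51)
  010111  (23)
  100100  (36)
  ------
  000000  (0)
The nim-sum is 0, so this is a P-position: the player to move is in a losing position under optimal play.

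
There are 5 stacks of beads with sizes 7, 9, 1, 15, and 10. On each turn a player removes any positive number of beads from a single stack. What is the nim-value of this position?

Nim-sum: 7 ^ 9 ^ 1 ^ 15 ^ 10 = 10.

10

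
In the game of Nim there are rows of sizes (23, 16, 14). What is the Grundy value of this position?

Write each in binary and XOR column by column:
  10111  (23)
  10000  (16)
  01110  (14)
  -----
  01001  (9)

9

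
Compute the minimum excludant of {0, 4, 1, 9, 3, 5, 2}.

6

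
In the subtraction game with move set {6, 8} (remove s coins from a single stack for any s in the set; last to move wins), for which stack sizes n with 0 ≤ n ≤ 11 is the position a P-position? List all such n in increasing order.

0, 1, 2, 3, 4, 5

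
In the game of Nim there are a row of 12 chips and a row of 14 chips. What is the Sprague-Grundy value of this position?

2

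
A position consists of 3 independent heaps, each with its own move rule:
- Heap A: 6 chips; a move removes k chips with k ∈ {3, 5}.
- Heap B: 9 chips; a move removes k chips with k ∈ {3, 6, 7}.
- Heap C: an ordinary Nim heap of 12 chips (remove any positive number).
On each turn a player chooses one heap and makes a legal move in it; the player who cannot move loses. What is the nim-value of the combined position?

13

Grundy values for heap A (subtraction set {3, 5}):
g(0) = mex{} = 0
g(1) = mex{} = 0
g(2) = mex{} = 0
g(3) = mex{0} = 1
g(4) = mex{0} = 1
g(5) = mex{0} = 1
g(6) = mex{0,1} = 2
So g(6) = 2.
Grundy values for heap B (subtraction set {3, 6, 7}):
k:     0  1  2  3  4  5  6  7  8  9
g(k):  0  0  0  1  1  1  2  2  2  3
So g(9) = 3.
Heap C is a plain Nim heap of size 12, so its Grundy value is 12.
The value of a disjunctive sum is the nim-sum of the parts.
Combined value = 2 ⊕ 3 ⊕ 12 = 13.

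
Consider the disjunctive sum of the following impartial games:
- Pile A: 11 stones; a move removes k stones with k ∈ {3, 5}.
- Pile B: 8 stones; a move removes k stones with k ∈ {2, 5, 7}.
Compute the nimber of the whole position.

Build the Grundy sequence for pile A with g(k) = mex{g(k−s) : s ∈ {3, 5}, s ≤ k}:
g(0) = mex{} = 0
g(1) = mex{} = 0
g(2) = mex{} = 0
g(3) = mex{0} = 1
g(4) = mex{0} = 1
g(5) = mex{0} = 1
g(6) = mex{0,1} = 2
g(7) = mex{0,1} = 2
g(8) = mex{1} = 0
g(9) = mex{1,2} = 0
g(10) = mex{1,2} = 0
g(11) = mex{0,2} = 1
So g(11) = 1.
Grundy values for pile B (subtraction set {2, 5, 7}):
g(0) = mex{} = 0
g(1) = mex{} = 0
g(2) = mex{0} = 1
g(3) = mex{0} = 1
g(4) = mex{1} = 0
g(5) = mex{0,1} = 2
g(6) = mex{0} = 1
g(7) = mex{0,1,2} = 3
g(8) = mex{0,1} = 2
So g(8) = 2.
By the Sprague-Grundy theorem, the Grundy value of a sum of independent games is the XOR of the component values.
Combined value = 1 XOR 2 = 3.

3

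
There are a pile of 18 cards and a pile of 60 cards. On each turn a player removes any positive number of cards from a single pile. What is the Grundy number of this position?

46

Nim-sum: 18 ^ 60 = 46.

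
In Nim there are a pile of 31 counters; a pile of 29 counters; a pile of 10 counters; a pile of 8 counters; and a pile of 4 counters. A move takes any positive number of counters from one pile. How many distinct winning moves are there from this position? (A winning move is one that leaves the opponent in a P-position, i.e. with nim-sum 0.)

Compute the nim-sum pairwise:
31 ⊕ 29 = 2
2 ⊕ 10 = 8
8 ⊕ 8 = 0
0 ⊕ 4 = 4
The overall nim-sum is X = 4. A pile of size p has a winning move iff p XOR X < p (reduce it to p XOR X).
  31: 31 XOR 4 = 27 < 31 — winning move (to 27).
  29: 29 XOR 4 = 25 < 29 — winning move (to 25).
  10: 10 XOR 4 = 14 ≥ 10 — no move.
  8: 8 XOR 4 = 12 ≥ 8 — no move.
  4: 4 XOR 4 = 0 < 4 — winning move (to 0).
That gives 3 winning moves.

3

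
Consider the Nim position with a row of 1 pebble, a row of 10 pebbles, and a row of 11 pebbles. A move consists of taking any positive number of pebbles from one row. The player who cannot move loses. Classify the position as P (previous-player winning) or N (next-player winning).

Compute the nim-sum pairwise:
1 ^ 10 = 11
11 ^ 11 = 0
The nim-sum is 0, so this is a P-position: the player to move is in a losing position under optimal play.

P-position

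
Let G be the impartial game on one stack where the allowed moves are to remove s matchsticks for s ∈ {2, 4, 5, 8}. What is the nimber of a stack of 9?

1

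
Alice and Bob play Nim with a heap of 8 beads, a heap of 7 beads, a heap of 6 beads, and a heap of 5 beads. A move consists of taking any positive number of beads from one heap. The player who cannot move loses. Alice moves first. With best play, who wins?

Bitwise XOR of the heap sizes:
  1000  (8)
  0111  (7)
  0110  (6)
  0101  (5)
  ----
  1100  (12)
The nim-sum is 12 ≠ 0, so this is an N-position: the player to move can win; Alice has a winning move.

Alice wins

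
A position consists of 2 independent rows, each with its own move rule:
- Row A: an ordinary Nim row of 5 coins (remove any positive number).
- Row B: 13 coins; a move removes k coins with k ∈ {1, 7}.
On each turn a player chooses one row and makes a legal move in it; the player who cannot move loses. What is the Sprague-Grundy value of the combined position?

Row A is a plain Nim row of size 5, so its Grundy value is 5.
Build the Grundy sequence for row B with g(k) = mex{g(k−s) : s ∈ {1, 7}, s ≤ k}:
g(0) = mex{} = 0
g(1) = mex{0} = 1
g(2) = mex{1} = 0
g(3) = mex{0} = 1
g(4) = mex{1} = 0
g(5) = mex{0} = 1
g(6) = mex{1} = 0
g(7) = mex{0} = 1
g(8) = mex{1} = 0
g(9) = mex{0} = 1
g(10) = mex{1} = 0
g(11) = mex{0} = 1
g(12) = mex{1} = 0
g(13) = mex{0} = 1
So g(13) = 1.
By the Sprague-Grundy theorem, the Grundy value of a sum of independent games is the XOR of the component values.
Combined value = 5 ⊕ 1 = 4.

4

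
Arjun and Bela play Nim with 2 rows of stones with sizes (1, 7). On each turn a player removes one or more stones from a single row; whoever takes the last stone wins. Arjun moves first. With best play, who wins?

Compute the nim-sum pairwise:
1 ^ 7 = 6
The nim-sum is 6 ≠ 0, so this is an N-position: the player to move can win; Arjun has a winning move.

Arjun wins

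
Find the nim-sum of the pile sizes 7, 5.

Nim-sum: 7 ⊕ 5 = 2.

2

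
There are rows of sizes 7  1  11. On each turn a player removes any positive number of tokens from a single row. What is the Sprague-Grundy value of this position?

13

Nim-sum: 7 ⊕ 1 ⊕ 11 = 13.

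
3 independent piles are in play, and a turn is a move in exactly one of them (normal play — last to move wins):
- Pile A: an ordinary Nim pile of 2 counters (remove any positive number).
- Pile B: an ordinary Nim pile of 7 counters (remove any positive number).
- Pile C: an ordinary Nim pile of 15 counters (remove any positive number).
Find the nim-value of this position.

10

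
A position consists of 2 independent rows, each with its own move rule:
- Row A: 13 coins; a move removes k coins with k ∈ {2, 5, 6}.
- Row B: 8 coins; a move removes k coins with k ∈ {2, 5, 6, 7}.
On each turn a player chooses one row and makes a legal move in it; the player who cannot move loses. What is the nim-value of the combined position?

3

For row A, compute g(0), g(1), … with moves {2, 5, 6}:
k:     0  1  2  3  4  5  6  7  8  9 10 11 12 13
g(k):  0  0  1  1  0  2  1  3  0  2  1  0  0  1
So g(13) = 1.
For row B, compute g(0), g(1), … with moves {2, 5, 6, 7}:
g(0) = mex{} = 0
g(1) = mex{} = 0
g(2) = mex{0} = 1
g(3) = mex{0} = 1
g(4) = mex{1} = 0
g(5) = mex{0,1} = 2
g(6) = mex{0} = 1
g(7) = mex{0,1,2} = 3
g(8) = mex{0,1} = 2
So g(8) = 2.
The value of a disjunctive sum is the nim-sum of the parts.
Combined value = 1 ⊕ 2 = 3.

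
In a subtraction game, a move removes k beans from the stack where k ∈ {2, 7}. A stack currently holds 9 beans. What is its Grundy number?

0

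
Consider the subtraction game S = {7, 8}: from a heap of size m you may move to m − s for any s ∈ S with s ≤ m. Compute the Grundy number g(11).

Build the Grundy sequence with g(k) = mex{g(k−s) : s ∈ {7, 8}, s ≤ k}:
g(0) = mex{} = 0
g(1) = mex{} = 0
g(2) = mex{} = 0
g(3) = mex{} = 0
g(4) = mex{} = 0
g(5) = mex{} = 0
g(6) = mex{} = 0
g(7) = mex{0} = 1
g(8) = mex{0} = 1
g(9) = mex{0} = 1
g(10) = mex{0} = 1
g(11) = mex{0} = 1
So g(11) = 1.

1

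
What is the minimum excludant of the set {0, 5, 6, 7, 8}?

0 is in the set but 1 is not, so the mex is 1.

1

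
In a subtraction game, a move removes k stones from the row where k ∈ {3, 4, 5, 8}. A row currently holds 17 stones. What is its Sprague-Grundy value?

Grundy values for subtraction set {3, 4, 5, 8}:
k:     0  1  2  3  4  5  6  7  8  9 10 11 12 13 14 15 16 17
g(k):  0  0  0  1  1  1  2  2  2  3  3  0  0  0  1  1  1  2
So g(17) = 2.

2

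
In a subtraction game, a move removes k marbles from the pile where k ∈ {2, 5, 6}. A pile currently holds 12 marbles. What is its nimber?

0

Compute g(0), g(1), … for moves {2, 5, 6}:
k:     0  1  2  3  4  5  6  7  8  9 10 11 12
g(k):  0  0  1  1  0  2  1  3  0  2  1  0  0
So g(12) = 0.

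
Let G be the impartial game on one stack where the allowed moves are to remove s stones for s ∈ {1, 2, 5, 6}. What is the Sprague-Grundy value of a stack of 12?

2

Grundy values for subtraction set {1, 2, 5, 6}:
k:     0  1  2  3  4  5  6  7  8  9 10 11 12
g(k):  0  1  2  0  1  2  3  0  1  2  0  1  2
So g(12) = 2.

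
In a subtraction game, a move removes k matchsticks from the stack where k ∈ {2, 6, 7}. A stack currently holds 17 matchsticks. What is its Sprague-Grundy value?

Grundy values for subtraction set {2, 6, 7}:
k:     0  1  2  3  4  5  6  7  8  9 10 11 12 13 14 15 16 17
g(k):  0  0  1  1  0  0  1  1  2  0  3  1  2  0  0  1  1  0
So g(17) = 0.

0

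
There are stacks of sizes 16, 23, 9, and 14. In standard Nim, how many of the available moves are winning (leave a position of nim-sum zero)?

Compute the nim-sum pairwise:
16 ^ 23 = 7
7 ^ 9 = 14
14 ^ 14 = 0
The nim-sum is already 0, so every move leaves a nonzero nim-sum — there are no winning moves.

0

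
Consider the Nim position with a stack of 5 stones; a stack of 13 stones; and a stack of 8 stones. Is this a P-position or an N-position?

Compute the nim-sum pairwise:
5 XOR 13 = 8
8 XOR 8 = 0
The nim-sum is 0, so this is a P-position: the player to move is in a losing position under optimal play.

P-position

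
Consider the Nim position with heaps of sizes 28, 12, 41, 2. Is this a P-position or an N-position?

N-position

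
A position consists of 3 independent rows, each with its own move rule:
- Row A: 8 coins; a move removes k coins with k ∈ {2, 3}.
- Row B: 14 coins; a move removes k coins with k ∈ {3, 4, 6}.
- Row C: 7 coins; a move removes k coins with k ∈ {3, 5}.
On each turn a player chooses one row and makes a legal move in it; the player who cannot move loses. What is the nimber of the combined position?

2

Build the Grundy sequence for row A with g(k) = mex{g(k−s) : s ∈ {2, 3}, s ≤ k}:
k:     0  1  2  3  4  5  6  7  8
g(k):  0  0  1  1  2  0  0  1  1
So g(8) = 1.
Grundy values for row B (subtraction set {3, 4, 6}):
k:     0  1  2  3  4  5  6  7  8  9 10 11 12 13 14
g(k):  0  0  0  1  1  1  2  2  2  0  0  0  1  1  1
So g(14) = 1.
Grundy values for row C (subtraction set {3, 5}):
g(0) = mex{} = 0
g(1) = mex{} = 0
g(2) = mex{} = 0
g(3) = mex{0} = 1
g(4) = mex{0} = 1
g(5) = mex{0} = 1
g(6) = mex{0,1} = 2
g(7) = mex{0,1} = 2
So g(7) = 2.
The value of a disjunctive sum is the nim-sum of the parts.
Combined value = 1 ⊕ 1 ⊕ 2 = 2.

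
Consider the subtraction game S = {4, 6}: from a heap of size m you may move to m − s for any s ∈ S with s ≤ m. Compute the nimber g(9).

2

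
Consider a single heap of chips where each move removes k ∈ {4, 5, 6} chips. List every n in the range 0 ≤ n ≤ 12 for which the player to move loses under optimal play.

Build the Grundy sequence with g(k) = mex{g(k−s) : s ∈ {4, 5, 6}, s ≤ k}:
g(0) = mex{} = 0
g(1) = mex{} = 0
g(2) = mex{} = 0
g(3) = mex{} = 0
g(4) = mex{0} = 1
g(5) = mex{0} = 1
g(6) = mex{0} = 1
g(7) = mex{0} = 1
g(8) = mex{0,1} = 2
g(9) = mex{0,1} = 2
g(10) = mex{1} = 0
g(11) = mex{1} = 0
g(12) = mex{1,2} = 0
The P-positions (g = 0) in 0..12 are 0, 1, 2, 3, 10, 11, 12.

0, 1, 2, 3, 10, 11, 12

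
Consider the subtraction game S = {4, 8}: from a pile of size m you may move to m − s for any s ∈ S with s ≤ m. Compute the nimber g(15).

0

Grundy values for subtraction set {4, 8}:
k:     0  1  2  3  4  5  6  7  8  9 10 11 12 13 14 15
g(k):  0  0  0  0  1  1  1  1  2  2  2  2  0  0  0  0
So g(15) = 0.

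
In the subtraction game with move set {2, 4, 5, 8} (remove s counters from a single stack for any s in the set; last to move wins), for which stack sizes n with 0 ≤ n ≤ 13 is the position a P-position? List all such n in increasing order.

Compute g(0), g(1), … for moves {2, 4, 5, 8}:
k:     0  1  2  3  4  5  6  7  8  9 10 11 12 13
g(k):  0  0  1  1  2  2  3  0  4  1  0  2  1  0
The P-positions (g = 0) in 0..13 are 0, 1, 7, 10, 13.

0, 1, 7, 10, 13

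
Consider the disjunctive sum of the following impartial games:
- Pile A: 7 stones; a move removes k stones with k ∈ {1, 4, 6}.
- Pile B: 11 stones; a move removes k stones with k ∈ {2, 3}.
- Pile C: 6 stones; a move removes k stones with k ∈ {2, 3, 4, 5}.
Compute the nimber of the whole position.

3

For pile A, compute g(0), g(1), … with moves {1, 4, 6}:
k:     0  1  2  3  4  5  6  7
g(k):  0  1  0  1  2  0  1  0
So g(7) = 0.
Build the Grundy sequence for pile B with g(k) = mex{g(k−s) : s ∈ {2, 3}, s ≤ k}:
k:     0  1  2  3  4  5  6  7  8  9 10 11
g(k):  0  0  1  1  2  0  0  1  1  2  0  0
So g(11) = 0.
For pile C, compute g(0), g(1), … with moves {2, 3, 4, 5}:
k:     0  1  2  3  4  5  6
g(k):  0  0  1  1  2  2  3
So g(6) = 3.
By the Sprague-Grundy theorem, the Grundy value of a sum of independent games is the XOR of the component values.
Combined value = 0 ⊕ 0 ⊕ 3 = 3.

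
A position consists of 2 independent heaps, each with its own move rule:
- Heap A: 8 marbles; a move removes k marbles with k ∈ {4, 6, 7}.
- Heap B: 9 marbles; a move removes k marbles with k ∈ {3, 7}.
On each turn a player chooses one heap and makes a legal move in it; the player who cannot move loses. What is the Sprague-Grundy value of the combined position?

Grundy values for heap A (subtraction set {4, 6, 7}):
g(0) = mex{} = 0
g(1) = mex{} = 0
g(2) = mex{} = 0
g(3) = mex{} = 0
g(4) = mex{0} = 1
g(5) = mex{0} = 1
g(6) = mex{0} = 1
g(7) = mex{0} = 1
g(8) = mex{0,1} = 2
So g(8) = 2.
For heap B, compute g(0), g(1), … with moves {3, 7}:
g(0) = mex{} = 0
g(1) = mex{} = 0
g(2) = mex{} = 0
g(3) = mex{0} = 1
g(4) = mex{0} = 1
g(5) = mex{0} = 1
g(6) = mex{1} = 0
g(7) = mex{0,1} = 2
g(8) = mex{0,1} = 2
g(9) = mex{0} = 1
So g(9) = 1.
The value of a disjunctive sum is the nim-sum of the parts.
Combined value = 2 XOR 1 = 3.

3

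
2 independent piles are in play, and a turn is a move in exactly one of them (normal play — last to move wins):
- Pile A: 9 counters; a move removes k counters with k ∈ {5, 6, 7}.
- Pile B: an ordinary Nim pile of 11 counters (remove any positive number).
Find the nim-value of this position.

Grundy values for pile A (subtraction set {5, 6, 7}):
k:     0  1  2  3  4  5  6  7  8  9
g(k):  0  0  0  0  0  1  1  1  1  1
So g(9) = 1.
Pile B is a plain Nim pile of size 11, so its Grundy value is 11.
By the Sprague-Grundy theorem, the Grundy value of a sum of independent games is the XOR of the component values.
Combined value = 1 XOR 11 = 10.

10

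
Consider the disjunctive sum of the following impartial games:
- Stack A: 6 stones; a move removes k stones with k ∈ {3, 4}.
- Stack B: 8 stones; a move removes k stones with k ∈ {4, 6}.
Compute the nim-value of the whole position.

Grundy values for stack A (subtraction set {3, 4}):
k:     0  1  2  3  4  5  6
g(k):  0  0  0  1  1  1  2
So g(6) = 2.
Grundy values for stack B (subtraction set {4, 6}):
k:     0  1  2  3  4  5  6  7  8
g(k):  0  0  0  0  1  1  1  1  2
So g(8) = 2.
The value of a disjunctive sum is the nim-sum of the parts.
Combined value = 2 ⊕ 2 = 0.

0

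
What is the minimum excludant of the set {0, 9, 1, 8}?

2

The values 0, 1 are all present; 2 is the first non-negative integer missing from the set.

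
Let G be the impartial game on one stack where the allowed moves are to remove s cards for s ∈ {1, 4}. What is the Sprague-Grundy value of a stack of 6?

1

Grundy values for subtraction set {1, 4}:
k:     0  1  2  3  4  5  6
g(k):  0  1  0  1  2  0  1
So g(6) = 1.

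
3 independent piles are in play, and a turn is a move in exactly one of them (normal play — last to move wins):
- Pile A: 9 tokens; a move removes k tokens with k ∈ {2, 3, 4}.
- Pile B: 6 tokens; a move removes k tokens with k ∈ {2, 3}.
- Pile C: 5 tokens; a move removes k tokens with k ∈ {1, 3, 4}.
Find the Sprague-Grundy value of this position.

Grundy values for pile A (subtraction set {2, 3, 4}):
g(0) = mex{} = 0
g(1) = mex{} = 0
g(2) = mex{0} = 1
g(3) = mex{0} = 1
g(4) = mex{0,1} = 2
g(5) = mex{0,1} = 2
g(6) = mex{1,2} = 0
g(7) = mex{1,2} = 0
g(8) = mex{0,2} = 1
g(9) = mex{0,2} = 1
So g(9) = 1.
For pile B, compute g(0), g(1), … with moves {2, 3}:
g(0) = mex{} = 0
g(1) = mex{} = 0
g(2) = mex{0} = 1
g(3) = mex{0} = 1
g(4) = mex{0,1} = 2
g(5) = mex{1} = 0
g(6) = mex{1,2} = 0
So g(6) = 0.
Grundy values for pile C (subtraction set {1, 3, 4}):
g(0) = mex{} = 0
g(1) = mex{0} = 1
g(2) = mex{1} = 0
g(3) = mex{0} = 1
g(4) = mex{0,1} = 2
g(5) = mex{0,1,2} = 3
So g(5) = 3.
By the Sprague-Grundy theorem, the Grundy value of a sum of independent games is the XOR of the component values.
Combined value = 1 XOR 0 XOR 3 = 2.

2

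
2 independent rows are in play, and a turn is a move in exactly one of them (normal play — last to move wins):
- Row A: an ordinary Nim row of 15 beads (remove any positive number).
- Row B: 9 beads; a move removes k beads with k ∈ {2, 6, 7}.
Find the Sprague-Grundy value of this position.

15

Row A is a plain Nim row of size 15, so its Grundy value is 15.
Grundy values for row B (subtraction set {2, 6, 7}):
k:     0  1  2  3  4  5  6  7  8  9
g(k):  0  0  1  1  0  0  1  1  2  0
So g(9) = 0.
The value of a disjunctive sum is the nim-sum of the parts.
Combined value = 15 ⊕ 0 = 15.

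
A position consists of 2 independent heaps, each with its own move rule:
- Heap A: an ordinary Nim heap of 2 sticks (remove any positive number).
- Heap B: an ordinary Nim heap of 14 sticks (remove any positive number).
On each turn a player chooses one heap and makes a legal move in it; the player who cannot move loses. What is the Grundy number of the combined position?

Heap A is a plain Nim heap of size 2, so its Grundy value is 2.
Heap B is a plain Nim heap of size 14, so its Grundy value is 14.
By the Sprague-Grundy theorem, the Grundy value of a sum of independent games is the XOR of the component values.
Combined value = 2 XOR 14 = 12.

12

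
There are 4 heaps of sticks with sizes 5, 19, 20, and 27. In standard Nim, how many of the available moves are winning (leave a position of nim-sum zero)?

3

Bitwise XOR of the heap sizes:
  00101  (5)
  10011  (19)
  10100  (20)
  11011  (27)
  -----
  11001  (25)
The overall nim-sum is X = 25. A heap of size p has a winning move iff p XOR X < p (reduce it to p XOR X).
  5: 5 XOR 25 = 28 ≥ 5 — no move.
  19: 19 XOR 25 = 10 < 19 — winning move (to 10).
  20: 20 XOR 25 = 13 < 20 — winning move (to 13).
  27: 27 XOR 25 = 2 < 27 — winning move (to 2).
That gives 3 winning moves.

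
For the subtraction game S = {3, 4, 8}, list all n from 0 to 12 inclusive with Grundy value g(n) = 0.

0, 1, 2, 7, 12

Grundy values for subtraction set {3, 4, 8}:
g(0) = mex{} = 0
g(1) = mex{} = 0
g(2) = mex{} = 0
g(3) = mex{0} = 1
g(4) = mex{0} = 1
g(5) = mex{0} = 1
g(6) = mex{0,1} = 2
g(7) = mex{1} = 0
g(8) = mex{0,1} = 2
g(9) = mex{0,1,2} = 3
g(10) = mex{0,2} = 1
g(11) = mex{0,1,2} = 3
g(12) = mex{1,2,3} = 0
The P-positions (g = 0) in 0..12 are 0, 1, 2, 7, 12.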